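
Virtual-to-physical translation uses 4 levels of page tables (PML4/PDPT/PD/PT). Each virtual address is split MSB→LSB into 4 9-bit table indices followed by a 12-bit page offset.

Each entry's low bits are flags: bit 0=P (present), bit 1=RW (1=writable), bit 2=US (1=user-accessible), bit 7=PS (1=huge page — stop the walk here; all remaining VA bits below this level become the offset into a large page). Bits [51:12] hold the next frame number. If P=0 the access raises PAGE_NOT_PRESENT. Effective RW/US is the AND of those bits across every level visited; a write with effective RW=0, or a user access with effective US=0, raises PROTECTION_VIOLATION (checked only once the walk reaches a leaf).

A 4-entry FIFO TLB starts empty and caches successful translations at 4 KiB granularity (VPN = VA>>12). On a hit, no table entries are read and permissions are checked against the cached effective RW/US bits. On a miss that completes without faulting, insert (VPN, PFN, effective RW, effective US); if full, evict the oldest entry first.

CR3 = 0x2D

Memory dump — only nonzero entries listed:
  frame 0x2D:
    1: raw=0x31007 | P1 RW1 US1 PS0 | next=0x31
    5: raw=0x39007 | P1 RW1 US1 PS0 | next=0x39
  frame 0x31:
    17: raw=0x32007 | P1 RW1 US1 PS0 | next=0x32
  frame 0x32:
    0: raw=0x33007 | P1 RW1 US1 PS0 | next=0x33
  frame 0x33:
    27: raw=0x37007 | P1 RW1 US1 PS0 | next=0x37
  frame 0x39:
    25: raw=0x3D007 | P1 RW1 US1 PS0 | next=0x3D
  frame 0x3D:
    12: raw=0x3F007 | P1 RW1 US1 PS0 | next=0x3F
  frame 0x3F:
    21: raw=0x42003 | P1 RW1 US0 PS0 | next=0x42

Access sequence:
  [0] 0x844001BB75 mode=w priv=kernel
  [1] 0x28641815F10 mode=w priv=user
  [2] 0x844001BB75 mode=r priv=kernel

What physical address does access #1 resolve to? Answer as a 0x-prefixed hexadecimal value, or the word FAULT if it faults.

Per-access translation:
#0 VA=0x844001BB75 (w,kernel):
  lvl0: tbl 0x2D, slot 1 ⇒ 0x31007 (P1/RW1/US1/PS0)
  lvl1: tbl 0x31, slot 17 ⇒ 0x32007 (P1/RW1/US1/PS0)
  lvl2: tbl 0x32, slot 0 ⇒ 0x33007 (P1/RW1/US1/PS0)
  lvl3: tbl 0x33, slot 27 ⇒ 0x37007 (P1/RW1/US1/PS0)
  → PA=0x37B75  (4 entries read)
#1 VA=0x28641815F10 (w,user):
  lvl0: tbl 0x2D, slot 5 ⇒ 0x39007 (P1/RW1/US1/PS0)
  lvl1: tbl 0x39, slot 25 ⇒ 0x3D007 (P1/RW1/US1/PS0)
  lvl2: tbl 0x3D, slot 12 ⇒ 0x3F007 (P1/RW1/US1/PS0)
  lvl3: tbl 0x3F, slot 21 ⇒ 0x42003 (P1/RW1/US0/PS0)
  ✗ PROTECTION_VIOLATION  [4 reads]
#2 VA=0x844001BB75 (r,kernel):
  TLB hit vpn=0x844001B → PA=0x37B75

Access #1 PA: FAULT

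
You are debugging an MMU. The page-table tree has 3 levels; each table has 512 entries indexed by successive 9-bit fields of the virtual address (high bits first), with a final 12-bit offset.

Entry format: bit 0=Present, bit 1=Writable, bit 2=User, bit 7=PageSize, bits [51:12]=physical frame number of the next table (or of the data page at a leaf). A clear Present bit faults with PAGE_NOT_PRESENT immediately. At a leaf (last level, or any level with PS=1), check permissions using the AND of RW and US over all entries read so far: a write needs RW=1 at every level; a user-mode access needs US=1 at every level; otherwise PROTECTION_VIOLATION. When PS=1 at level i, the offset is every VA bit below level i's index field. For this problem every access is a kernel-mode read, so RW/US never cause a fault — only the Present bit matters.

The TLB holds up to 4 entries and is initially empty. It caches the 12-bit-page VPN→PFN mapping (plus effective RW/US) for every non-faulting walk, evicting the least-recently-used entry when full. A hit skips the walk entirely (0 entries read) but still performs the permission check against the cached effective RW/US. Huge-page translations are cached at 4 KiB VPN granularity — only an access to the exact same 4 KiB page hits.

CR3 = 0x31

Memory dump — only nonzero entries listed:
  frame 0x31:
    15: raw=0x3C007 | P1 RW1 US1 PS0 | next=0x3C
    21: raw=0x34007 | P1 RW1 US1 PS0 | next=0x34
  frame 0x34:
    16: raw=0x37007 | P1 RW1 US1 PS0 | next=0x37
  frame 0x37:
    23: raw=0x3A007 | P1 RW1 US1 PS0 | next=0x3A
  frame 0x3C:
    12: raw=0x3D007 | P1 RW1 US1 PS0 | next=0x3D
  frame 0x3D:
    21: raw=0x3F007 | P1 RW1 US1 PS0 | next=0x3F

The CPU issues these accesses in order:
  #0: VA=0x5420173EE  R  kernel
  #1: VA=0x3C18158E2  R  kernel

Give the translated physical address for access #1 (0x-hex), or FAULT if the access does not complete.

Trace:
#0 VA=0x5420173EE (r,kernel):
  lvl0: tbl 0x31, slot 21 ⇒ 0x34007 (P1/RW1/US1/PS0)
  lvl1: tbl 0x34, slot 16 ⇒ 0x37007 (P1/RW1/US1/PS0)
  lvl2: tbl 0x37, slot 23 ⇒ 0x3A007 (P1/RW1/US1/PS0)
  → PA=0x3A3EE  (3 entries read)
#1 VA=0x3C18158E2 (r,kernel):
  lvl0: tbl 0x31, slot 15 ⇒ 0x3C007 (P1/RW1/US1/PS0)
  lvl1: tbl 0x3C, slot 12 ⇒ 0x3D007 (P1/RW1/US1/PS0)
  lvl2: tbl 0x3D, slot 21 ⇒ 0x3F007 (P1/RW1/US1/PS0)
  → PA=0x3F8E2  (3 entries read)

Access #1 PA: 0x3F8E2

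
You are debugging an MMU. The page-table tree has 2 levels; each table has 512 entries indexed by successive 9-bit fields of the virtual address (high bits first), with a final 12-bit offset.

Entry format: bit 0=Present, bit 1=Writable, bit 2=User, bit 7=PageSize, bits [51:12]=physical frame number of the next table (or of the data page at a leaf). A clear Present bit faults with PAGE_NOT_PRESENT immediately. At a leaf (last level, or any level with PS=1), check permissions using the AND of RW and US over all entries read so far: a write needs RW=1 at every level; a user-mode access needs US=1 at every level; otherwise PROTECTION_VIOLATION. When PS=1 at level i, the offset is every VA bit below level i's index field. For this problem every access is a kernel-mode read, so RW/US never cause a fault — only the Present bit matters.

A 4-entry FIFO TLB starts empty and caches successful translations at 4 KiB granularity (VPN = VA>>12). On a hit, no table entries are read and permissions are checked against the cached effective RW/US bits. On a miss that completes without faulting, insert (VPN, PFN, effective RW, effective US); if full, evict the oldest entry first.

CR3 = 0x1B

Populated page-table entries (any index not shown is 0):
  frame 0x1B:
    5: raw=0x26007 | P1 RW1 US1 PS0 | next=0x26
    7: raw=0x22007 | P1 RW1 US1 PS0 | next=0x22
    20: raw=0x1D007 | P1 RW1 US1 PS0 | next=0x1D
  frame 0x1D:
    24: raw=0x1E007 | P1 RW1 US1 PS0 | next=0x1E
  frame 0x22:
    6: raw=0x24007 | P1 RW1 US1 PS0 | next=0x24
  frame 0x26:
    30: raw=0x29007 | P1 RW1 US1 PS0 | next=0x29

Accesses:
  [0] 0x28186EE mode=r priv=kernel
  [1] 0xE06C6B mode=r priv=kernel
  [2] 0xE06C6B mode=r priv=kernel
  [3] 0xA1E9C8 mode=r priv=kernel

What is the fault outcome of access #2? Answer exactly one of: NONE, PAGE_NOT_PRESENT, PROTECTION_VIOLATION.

Trace:
#0 VA=0x28186EE (r,kernel):
  L0: frame=0x1B idx=20 entry=0x1D007 [P=1 RW=1 US=1 PS=0]
  L1: frame=0x1D idx=24 entry=0x1E007 [P=1 RW=1 US=1 PS=0]
  ⇒ phys 0x1E6EE  [2 reads]
#1 VA=0xE06C6B (r,kernel):
  L0: frame=0x1B idx=7 entry=0x22007 [P=1 RW=1 US=1 PS=0]
  L1: frame=0x22 idx=6 entry=0x24007 [P=1 RW=1 US=1 PS=0]
  ⇒ phys 0x24C6B  [2 reads]
#2 VA=0xE06C6B (r,kernel):
  TLB hit vpn=0xE06 → PA=0x24C6B
#3 VA=0xA1E9C8 (r,kernel):
  L0: frame=0x1B idx=5 entry=0x26007 [P=1 RW=1 US=1 PS=0]
  L1: frame=0x26 idx=30 entry=0x29007 [P=1 RW=1 US=1 PS=0]
  ⇒ phys 0x299C8  [2 reads]

Access #2 fault: NONE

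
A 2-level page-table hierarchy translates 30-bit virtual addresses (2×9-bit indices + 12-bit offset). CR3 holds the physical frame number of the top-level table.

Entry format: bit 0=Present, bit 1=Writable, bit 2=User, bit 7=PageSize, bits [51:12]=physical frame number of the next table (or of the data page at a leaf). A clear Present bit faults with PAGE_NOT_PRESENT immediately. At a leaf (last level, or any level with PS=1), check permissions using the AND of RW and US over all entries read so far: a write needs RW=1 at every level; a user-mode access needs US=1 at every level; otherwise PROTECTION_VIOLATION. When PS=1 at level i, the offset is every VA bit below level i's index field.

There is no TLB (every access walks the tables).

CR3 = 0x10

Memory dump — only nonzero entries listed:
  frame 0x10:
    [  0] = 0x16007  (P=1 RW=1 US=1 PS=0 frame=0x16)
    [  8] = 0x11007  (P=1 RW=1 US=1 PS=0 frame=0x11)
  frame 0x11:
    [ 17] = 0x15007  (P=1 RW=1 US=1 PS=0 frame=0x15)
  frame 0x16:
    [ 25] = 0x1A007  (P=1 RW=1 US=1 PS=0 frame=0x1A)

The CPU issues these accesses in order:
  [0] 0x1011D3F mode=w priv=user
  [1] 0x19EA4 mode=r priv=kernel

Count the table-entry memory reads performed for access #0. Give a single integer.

Per-access translation:
#0 VA=0x1011D3F (w,user):
  lvl0: tbl 0x10, slot 8 ⇒ 0x11007 (P1/RW1/US1/PS0)
  lvl1: tbl 0x11, slot 17 ⇒ 0x15007 (P1/RW1/US1/PS0)
  ⇒ phys 0x15D3F  [2 reads]
#1 VA=0x19EA4 (r,kernel):
  lvl0: tbl 0x10, slot 0 ⇒ 0x16007 (P1/RW1/US1/PS0)
  lvl1: tbl 0x16, slot 25 ⇒ 0x1A007 (P1/RW1/US1/PS0)
  ⇒ phys 0x1AEA4  [2 reads]

Entries read for #0: 2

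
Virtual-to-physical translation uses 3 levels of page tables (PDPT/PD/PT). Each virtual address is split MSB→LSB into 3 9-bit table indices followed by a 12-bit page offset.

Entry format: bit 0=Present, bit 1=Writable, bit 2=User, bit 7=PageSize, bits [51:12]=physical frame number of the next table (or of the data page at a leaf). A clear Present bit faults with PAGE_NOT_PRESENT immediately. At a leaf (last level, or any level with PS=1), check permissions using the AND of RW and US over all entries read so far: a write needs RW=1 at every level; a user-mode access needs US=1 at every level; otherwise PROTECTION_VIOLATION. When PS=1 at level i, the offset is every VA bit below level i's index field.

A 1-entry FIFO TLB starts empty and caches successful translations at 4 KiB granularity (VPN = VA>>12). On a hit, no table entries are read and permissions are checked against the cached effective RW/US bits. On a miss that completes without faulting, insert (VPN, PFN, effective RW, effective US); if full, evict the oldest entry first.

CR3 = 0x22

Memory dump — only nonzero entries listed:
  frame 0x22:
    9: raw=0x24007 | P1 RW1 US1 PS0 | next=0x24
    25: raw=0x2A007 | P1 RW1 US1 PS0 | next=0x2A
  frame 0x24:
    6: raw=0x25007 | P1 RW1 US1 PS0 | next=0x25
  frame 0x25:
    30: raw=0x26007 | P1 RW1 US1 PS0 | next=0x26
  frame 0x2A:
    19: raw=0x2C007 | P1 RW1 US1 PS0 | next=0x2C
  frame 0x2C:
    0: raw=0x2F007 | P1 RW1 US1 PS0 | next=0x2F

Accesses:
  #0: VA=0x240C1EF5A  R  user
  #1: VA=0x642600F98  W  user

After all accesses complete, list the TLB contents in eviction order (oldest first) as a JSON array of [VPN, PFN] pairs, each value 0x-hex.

Trace:
#0 VA=0x240C1EF5A (r,user):
  L0: frame=0x22 idx=9 entry=0x24007 [P=1 RW=1 US=1 PS=0]
  L1: frame=0x24 idx=6 entry=0x25007 [P=1 RW=1 US=1 PS=0]
  L2: frame=0x25 idx=30 entry=0x26007 [P=1 RW=1 US=1 PS=0]
  ⇒ phys 0x26F5A  [3 reads]
#1 VA=0x642600F98 (w,user):
  L0: frame=0x22 idx=25 entry=0x2A007 [P=1 RW=1 US=1 PS=0]
  L1: frame=0x2A idx=19 entry=0x2C007 [P=1 RW=1 US=1 PS=0]
  L2: frame=0x2C idx=0 entry=0x2F007 [P=1 RW=1 US=1 PS=0]
  ⇒ phys 0x2FF98  [3 reads]

TLB: [["0x642600", "0x2F"]]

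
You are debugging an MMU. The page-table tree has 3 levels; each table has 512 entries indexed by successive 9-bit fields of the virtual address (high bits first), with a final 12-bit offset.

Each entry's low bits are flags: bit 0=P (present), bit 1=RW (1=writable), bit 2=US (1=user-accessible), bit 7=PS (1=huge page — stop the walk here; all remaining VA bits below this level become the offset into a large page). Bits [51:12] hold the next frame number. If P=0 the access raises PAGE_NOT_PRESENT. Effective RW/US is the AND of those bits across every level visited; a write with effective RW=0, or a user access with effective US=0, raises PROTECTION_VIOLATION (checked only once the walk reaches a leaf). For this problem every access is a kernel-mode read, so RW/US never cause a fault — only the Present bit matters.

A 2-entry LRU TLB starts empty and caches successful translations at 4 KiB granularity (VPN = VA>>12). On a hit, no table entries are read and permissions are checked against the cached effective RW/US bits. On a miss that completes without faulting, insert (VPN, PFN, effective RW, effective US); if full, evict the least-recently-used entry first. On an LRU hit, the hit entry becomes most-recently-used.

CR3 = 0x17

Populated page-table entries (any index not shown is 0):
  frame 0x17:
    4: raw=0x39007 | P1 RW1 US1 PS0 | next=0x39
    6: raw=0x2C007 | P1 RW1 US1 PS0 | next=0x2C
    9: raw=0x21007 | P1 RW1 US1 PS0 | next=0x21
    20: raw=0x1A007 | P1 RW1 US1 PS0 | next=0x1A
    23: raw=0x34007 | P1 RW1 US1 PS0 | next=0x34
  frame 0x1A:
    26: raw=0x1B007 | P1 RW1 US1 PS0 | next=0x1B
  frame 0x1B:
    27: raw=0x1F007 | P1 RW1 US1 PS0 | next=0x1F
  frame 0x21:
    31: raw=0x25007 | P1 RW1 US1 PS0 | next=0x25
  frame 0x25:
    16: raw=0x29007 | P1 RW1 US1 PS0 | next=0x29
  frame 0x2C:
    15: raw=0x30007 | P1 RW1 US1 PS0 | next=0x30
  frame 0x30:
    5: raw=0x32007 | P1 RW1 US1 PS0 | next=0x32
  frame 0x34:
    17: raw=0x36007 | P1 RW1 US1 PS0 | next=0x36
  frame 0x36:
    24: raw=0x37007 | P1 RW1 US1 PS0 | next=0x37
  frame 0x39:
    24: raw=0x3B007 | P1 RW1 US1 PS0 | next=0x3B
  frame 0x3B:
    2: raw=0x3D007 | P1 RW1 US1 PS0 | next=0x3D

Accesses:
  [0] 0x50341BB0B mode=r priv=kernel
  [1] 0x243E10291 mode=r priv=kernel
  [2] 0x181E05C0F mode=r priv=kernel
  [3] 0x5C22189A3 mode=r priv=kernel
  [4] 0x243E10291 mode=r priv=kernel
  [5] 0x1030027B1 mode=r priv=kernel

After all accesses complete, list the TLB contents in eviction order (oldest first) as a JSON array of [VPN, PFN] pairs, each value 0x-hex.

Trace:
#0 VA=0x50341BB0B (r,kernel):
  lvl0: tbl 0x17, slot 20 ⇒ 0x1A007 (P1/RW1/US1/PS0)
  lvl1: tbl 0x1A, slot 26 ⇒ 0x1B007 (P1/RW1/US1/PS0)
  lvl2: tbl 0x1B, slot 27 ⇒ 0x1F007 (P1/RW1/US1/PS0)
  ✓ 0x1FB0B  — 3 lookups
#1 VA=0x243E10291 (r,kernel):
  lvl0: tbl 0x17, slot 9 ⇒ 0x21007 (P1/RW1/US1/PS0)
  lvl1: tbl 0x21, slot 31 ⇒ 0x25007 (P1/RW1/US1/PS0)
  lvl2: tbl 0x25, slot 16 ⇒ 0x29007 (P1/RW1/US1/PS0)
  ✓ 0x29291  — 3 lookups
#2 VA=0x181E05C0F (r,kernel):
  lvl0: tbl 0x17, slot 6 ⇒ 0x2C007 (P1/RW1/US1/PS0)
  lvl1: tbl 0x2C, slot 15 ⇒ 0x30007 (P1/RW1/US1/PS0)
  lvl2: tbl 0x30, slot 5 ⇒ 0x32007 (P1/RW1/US1/PS0)
  ✓ 0x32C0F  — 3 lookups
#3 VA=0x5C22189A3 (r,kernel):
  lvl0: tbl 0x17, slot 23 ⇒ 0x34007 (P1/RW1/US1/PS0)
  lvl1: tbl 0x34, slot 17 ⇒ 0x36007 (P1/RW1/US1/PS0)
  lvl2: tbl 0x36, slot 24 ⇒ 0x37007 (P1/RW1/US1/PS0)
  ✓ 0x379A3  — 3 lookups
#4 VA=0x243E10291 (r,kernel):
  lvl0: tbl 0x17, slot 9 ⇒ 0x21007 (P1/RW1/US1/PS0)
  lvl1: tbl 0x21, slot 31 ⇒ 0x25007 (P1/RW1/US1/PS0)
  lvl2: tbl 0x25, slot 16 ⇒ 0x29007 (P1/RW1/US1/PS0)
  ✓ 0x29291  — 3 lookups
#5 VA=0x1030027B1 (r,kernel):
  lvl0: tbl 0x17, slot 4 ⇒ 0x39007 (P1/RW1/US1/PS0)
  lvl1: tbl 0x39, slot 24 ⇒ 0x3B007 (P1/RW1/US1/PS0)
  lvl2: tbl 0x3B, slot 2 ⇒ 0x3D007 (P1/RW1/US1/PS0)
  ✓ 0x3D7B1  — 3 lookups

TLB: [["0x243E10", "0x29"], ["0x103002", "0x3D"]]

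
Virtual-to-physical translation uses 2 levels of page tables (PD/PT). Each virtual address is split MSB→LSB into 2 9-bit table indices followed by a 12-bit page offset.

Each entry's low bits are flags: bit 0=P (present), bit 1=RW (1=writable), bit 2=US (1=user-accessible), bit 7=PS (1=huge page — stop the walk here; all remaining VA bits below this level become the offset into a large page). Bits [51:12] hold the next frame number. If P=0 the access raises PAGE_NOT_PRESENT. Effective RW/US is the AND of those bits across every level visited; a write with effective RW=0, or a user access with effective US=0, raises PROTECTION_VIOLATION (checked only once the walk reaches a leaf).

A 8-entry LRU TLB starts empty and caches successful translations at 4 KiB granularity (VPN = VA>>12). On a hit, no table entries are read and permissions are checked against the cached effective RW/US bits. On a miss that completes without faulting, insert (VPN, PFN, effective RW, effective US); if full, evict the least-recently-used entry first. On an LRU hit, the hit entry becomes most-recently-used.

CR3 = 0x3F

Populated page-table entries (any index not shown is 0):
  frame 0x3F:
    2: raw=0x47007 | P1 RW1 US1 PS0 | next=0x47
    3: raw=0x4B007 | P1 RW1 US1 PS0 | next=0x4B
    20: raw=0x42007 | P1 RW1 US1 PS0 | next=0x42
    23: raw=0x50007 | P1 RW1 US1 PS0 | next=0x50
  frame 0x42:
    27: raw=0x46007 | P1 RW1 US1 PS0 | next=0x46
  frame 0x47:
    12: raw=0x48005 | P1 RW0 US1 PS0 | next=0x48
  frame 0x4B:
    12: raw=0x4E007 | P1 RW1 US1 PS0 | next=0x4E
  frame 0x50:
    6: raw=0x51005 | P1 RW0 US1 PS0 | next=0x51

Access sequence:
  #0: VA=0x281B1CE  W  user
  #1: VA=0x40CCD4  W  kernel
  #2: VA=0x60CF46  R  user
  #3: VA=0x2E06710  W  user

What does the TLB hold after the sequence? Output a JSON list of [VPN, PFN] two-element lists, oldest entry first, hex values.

Per-access translation:
#0 VA=0x281B1CE (w,user):
  [0] read 0x3F idx=20: raw=0x42007 flags P=1 W=1 U=1 S=0
  [1] read 0x42 idx=27: raw=0x46007 flags P=1 W=1 U=1 S=0
  → PA=0x461CE  (2 entries read)
#1 VA=0x40CCD4 (w,kernel):
  [0] read 0x3F idx=2: raw=0x47007 flags P=1 W=1 U=1 S=0
  [1] read 0x47 idx=12: raw=0x48005 flags P=1 W=0 U=1 S=0
  ⇒ fault: PROTECTION_VIOLATION  — 2 lookups
#2 VA=0x60CF46 (r,user):
  [0] read 0x3F idx=3: raw=0x4B007 flags P=1 W=1 U=1 S=0
  [1] read 0x4B idx=12: raw=0x4E007 flags P=1 W=1 U=1 S=0
  → PA=0x4EF46  (2 entries read)
#3 VA=0x2E06710 (w,user):
  [0] read 0x3F idx=23: raw=0x50007 flags P=1 W=1 U=1 S=0
  [1] read 0x50 idx=6: raw=0x51005 flags P=1 W=0 U=1 S=0
  ⇒ fault: PROTECTION_VIOLATION  — 2 lookups

TLB: [["0x281B", "0x46"], ["0x60C", "0x4E"]]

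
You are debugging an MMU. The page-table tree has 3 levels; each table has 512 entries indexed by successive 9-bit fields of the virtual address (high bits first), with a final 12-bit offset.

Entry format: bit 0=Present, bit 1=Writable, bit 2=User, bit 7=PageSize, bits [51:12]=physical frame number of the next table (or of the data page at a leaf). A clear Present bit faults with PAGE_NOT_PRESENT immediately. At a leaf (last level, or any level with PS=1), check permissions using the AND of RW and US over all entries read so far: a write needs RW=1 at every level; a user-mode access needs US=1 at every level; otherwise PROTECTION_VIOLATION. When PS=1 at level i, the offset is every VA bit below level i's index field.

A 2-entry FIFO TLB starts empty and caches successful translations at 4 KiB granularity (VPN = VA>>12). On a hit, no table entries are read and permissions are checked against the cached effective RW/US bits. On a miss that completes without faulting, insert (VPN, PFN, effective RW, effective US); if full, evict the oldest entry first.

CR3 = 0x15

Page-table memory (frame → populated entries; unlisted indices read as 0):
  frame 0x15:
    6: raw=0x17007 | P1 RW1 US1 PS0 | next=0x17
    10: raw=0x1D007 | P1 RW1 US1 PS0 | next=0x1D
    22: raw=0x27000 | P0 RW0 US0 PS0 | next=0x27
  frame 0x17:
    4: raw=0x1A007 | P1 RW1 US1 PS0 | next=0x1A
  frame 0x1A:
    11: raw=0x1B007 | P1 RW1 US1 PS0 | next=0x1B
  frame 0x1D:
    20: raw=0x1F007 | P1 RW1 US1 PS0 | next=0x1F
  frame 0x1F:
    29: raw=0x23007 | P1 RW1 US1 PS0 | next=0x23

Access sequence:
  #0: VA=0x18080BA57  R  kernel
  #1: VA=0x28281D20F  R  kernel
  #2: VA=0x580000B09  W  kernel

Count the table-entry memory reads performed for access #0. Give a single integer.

Trace:
#0 VA=0x18080BA57 (r,kernel):
  L0 @0x15[6] → 0x17007  P=1,RW=1,US=1,PS=0
  L1 @0x17[4] → 0x1A007  P=1,RW=1,US=1,PS=0
  L2 @0x1A[11] → 0x1B007  P=1,RW=1,US=1,PS=0
  → PA=0x1BA57  (3 entries read)
#1 VA=0x28281D20F (r,kernel):
  L0 @0x15[10] → 0x1D007  P=1,RW=1,US=1,PS=0
  L1 @0x1D[20] → 0x1F007  P=1,RW=1,US=1,PS=0
  L2 @0x1F[29] → 0x23007  P=1,RW=1,US=1,PS=0
  → PA=0x2320F  (3 entries read)
#2 VA=0x580000B09 (w,kernel):
  L0 @0x15[22] → 0x27000  P=0,RW=0,US=0,PS=0
  ✗ PAGE_NOT_PRESENT  [1 reads]

Entries read for #0: 3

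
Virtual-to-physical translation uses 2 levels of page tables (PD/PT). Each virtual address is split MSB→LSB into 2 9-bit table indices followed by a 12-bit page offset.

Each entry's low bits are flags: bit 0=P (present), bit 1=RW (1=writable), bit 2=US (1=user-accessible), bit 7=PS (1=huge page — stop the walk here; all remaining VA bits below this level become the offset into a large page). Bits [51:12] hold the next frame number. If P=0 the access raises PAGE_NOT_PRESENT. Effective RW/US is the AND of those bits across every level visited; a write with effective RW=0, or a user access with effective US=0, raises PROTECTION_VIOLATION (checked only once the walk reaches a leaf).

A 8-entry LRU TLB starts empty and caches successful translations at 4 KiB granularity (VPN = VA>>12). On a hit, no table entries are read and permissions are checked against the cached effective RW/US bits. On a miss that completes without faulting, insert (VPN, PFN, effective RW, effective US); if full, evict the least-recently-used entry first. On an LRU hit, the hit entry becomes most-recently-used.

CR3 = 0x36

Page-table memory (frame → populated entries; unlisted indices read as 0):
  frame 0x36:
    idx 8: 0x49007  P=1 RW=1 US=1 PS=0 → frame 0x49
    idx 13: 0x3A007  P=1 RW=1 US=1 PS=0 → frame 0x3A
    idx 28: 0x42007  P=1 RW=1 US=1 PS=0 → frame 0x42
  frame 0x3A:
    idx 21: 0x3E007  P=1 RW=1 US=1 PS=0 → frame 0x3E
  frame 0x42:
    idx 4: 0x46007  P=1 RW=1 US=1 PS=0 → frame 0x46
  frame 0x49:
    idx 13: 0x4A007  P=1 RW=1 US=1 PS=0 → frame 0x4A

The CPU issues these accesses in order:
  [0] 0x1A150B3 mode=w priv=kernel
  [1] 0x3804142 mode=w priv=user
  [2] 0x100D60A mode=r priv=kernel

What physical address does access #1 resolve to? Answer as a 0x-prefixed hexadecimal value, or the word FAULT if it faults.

Walk each access:
#0 VA=0x1A150B3 (w,kernel):
  L0: frame=0x36 idx=13 entry=0x3A007 [P=1 RW=1 US=1 PS=0]
  L1: frame=0x3A idx=21 entry=0x3E007 [P=1 RW=1 US=1 PS=0]
  ✓ 0x3E0B3  — 2 lookups
#1 VA=0x3804142 (w,user):
  L0: frame=0x36 idx=28 entry=0x42007 [P=1 RW=1 US=1 PS=0]
  L1: frame=0x42 idx=4 entry=0x46007 [P=1 RW=1 US=1 PS=0]
  ✓ 0x46142  — 2 lookups
#2 VA=0x100D60A (r,kernel):
  L0: frame=0x36 idx=8 entry=0x49007 [P=1 RW=1 US=1 PS=0]
  L1: frame=0x49 idx=13 entry=0x4A007 [P=1 RW=1 US=1 PS=0]
  ✓ 0x4A60A  — 2 lookups

Access #1 PA: 0x46142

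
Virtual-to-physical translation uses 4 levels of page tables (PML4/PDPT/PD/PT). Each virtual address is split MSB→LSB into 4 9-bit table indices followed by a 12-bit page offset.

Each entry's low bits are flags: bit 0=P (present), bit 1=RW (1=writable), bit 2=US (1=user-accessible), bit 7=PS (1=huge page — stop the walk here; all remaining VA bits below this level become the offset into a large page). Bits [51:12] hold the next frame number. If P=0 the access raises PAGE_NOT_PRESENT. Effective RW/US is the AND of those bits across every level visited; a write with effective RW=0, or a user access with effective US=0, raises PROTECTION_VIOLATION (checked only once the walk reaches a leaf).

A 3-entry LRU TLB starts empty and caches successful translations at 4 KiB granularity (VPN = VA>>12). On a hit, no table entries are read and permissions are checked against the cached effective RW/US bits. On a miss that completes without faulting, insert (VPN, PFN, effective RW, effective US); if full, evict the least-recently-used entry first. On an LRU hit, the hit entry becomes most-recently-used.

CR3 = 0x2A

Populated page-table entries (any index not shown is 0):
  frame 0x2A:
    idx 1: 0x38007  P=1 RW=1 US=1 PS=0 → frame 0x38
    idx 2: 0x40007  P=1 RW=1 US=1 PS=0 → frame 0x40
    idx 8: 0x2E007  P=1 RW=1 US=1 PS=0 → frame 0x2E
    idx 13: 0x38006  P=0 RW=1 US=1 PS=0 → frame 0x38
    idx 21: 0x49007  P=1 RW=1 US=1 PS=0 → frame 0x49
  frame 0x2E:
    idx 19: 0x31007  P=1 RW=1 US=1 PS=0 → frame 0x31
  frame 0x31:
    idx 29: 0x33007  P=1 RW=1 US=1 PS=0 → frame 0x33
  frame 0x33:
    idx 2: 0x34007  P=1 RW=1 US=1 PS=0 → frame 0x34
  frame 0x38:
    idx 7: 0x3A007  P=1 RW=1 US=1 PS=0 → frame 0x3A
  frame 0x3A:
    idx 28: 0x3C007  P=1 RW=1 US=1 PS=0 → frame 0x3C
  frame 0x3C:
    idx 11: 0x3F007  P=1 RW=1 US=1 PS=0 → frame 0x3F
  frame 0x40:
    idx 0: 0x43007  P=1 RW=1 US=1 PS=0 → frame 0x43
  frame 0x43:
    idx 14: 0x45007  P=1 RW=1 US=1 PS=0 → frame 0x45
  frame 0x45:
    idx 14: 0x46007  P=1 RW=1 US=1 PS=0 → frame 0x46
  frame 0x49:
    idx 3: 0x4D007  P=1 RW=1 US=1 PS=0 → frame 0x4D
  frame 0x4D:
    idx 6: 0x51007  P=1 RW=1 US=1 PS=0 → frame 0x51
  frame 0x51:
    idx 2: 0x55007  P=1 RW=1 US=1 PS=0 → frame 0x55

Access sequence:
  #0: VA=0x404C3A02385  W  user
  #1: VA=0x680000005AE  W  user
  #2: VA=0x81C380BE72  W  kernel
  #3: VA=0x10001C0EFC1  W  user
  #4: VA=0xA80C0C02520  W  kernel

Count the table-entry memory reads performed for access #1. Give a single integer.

Per-access translation:
#0 VA=0x404C3A02385 (w,user):
  L0 @0x2A[8] → 0x2E007  P=1,RW=1,US=1,PS=0
  L1 @0x2E[19] → 0x31007  P=1,RW=1,US=1,PS=0
  L2 @0x31[29] → 0x33007  P=1,RW=1,US=1,PS=0
  L3 @0x33[2] → 0x34007  P=1,RW=1,US=1,PS=0
  ⇒ phys 0x34385  [4 reads]
#1 VA=0x680000005AE (w,user):
  L0 @0x2A[13] → 0x38006  P=0,RW=1,US=1,PS=0
  → PAGE_NOT_PRESENT  (1 entries read)
#2 VA=0x81C380BE72 (w,kernel):
  L0 @0x2A[1] → 0x38007  P=1,RW=1,US=1,PS=0
  L1 @0x38[7] → 0x3A007  P=1,RW=1,US=1,PS=0
  L2 @0x3A[28] → 0x3C007  P=1,RW=1,US=1,PS=0
  L3 @0x3C[11] → 0x3F007  P=1,RW=1,US=1,PS=0
  ⇒ phys 0x3FE72  [4 reads]
#3 VA=0x10001C0EFC1 (w,user):
  L0 @0x2A[2] → 0x40007  P=1,RW=1,US=1,PS=0
  L1 @0x40[0] → 0x43007  P=1,RW=1,US=1,PS=0
  L2 @0x43[14] → 0x45007  P=1,RW=1,US=1,PS=0
  L3 @0x45[14] → 0x46007  P=1,RW=1,US=1,PS=0
  ⇒ phys 0x46FC1  [4 reads]
#4 VA=0xA80C0C02520 (w,kernel):
  L0 @0x2A[21] → 0x49007  P=1,RW=1,US=1,PS=0
  L1 @0x49[3] → 0x4D007  P=1,RW=1,US=1,PS=0
  L2 @0x4D[6] → 0x51007  P=1,RW=1,US=1,PS=0
  L3 @0x51[2] → 0x55007  P=1,RW=1,US=1,PS=0
  ⇒ phys 0x55520  [4 reads]

Entries read for #1: 1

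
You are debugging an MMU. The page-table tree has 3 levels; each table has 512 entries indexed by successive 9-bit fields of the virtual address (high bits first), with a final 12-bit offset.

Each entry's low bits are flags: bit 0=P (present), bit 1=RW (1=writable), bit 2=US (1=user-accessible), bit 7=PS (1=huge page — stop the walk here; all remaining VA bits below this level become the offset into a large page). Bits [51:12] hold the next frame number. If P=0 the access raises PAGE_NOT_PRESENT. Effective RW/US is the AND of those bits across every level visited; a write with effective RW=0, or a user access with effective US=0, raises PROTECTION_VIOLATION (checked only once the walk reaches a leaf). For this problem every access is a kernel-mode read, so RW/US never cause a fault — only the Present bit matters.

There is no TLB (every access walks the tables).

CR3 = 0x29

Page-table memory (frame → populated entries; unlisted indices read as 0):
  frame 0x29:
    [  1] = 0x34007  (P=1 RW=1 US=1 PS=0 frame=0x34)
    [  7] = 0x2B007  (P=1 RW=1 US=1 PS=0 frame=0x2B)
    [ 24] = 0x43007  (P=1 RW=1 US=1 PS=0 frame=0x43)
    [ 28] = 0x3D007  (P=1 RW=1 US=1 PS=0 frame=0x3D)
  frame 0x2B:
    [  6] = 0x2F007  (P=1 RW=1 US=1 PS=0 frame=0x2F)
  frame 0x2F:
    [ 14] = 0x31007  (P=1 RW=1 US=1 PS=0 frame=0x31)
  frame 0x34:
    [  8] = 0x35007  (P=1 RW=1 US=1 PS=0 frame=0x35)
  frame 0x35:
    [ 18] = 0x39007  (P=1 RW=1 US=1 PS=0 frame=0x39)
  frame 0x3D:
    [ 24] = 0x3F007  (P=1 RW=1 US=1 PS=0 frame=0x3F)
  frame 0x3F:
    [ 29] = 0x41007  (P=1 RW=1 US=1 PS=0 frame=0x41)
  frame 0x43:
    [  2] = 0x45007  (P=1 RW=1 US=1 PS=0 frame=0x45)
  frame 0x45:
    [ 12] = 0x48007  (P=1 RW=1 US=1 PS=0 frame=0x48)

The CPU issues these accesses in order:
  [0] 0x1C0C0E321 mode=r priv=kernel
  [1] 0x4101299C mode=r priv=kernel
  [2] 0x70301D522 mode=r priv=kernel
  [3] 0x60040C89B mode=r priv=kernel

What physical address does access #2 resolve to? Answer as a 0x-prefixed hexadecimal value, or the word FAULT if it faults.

Walk each access:
#0 VA=0x1C0C0E321 (r,kernel):
  lvl0: tbl 0x29, slot 7 ⇒ 0x2B007 (P1/RW1/US1/PS0)
  lvl1: tbl 0x2B, slot 6 ⇒ 0x2F007 (P1/RW1/US1/PS0)
  lvl2: tbl 0x2F, slot 14 ⇒ 0x31007 (P1/RW1/US1/PS0)
  ⇒ phys 0x31321  [3 reads]
#1 VA=0x4101299C (r,kernel):
  lvl0: tbl 0x29, slot 1 ⇒ 0x34007 (P1/RW1/US1/PS0)
  lvl1: tbl 0x34, slot 8 ⇒ 0x35007 (P1/RW1/US1/PS0)
  lvl2: tbl 0x35, slot 18 ⇒ 0x39007 (P1/RW1/US1/PS0)
  ⇒ phys 0x3999C  [3 reads]
#2 VA=0x70301D522 (r,kernel):
  lvl0: tbl 0x29, slot 28 ⇒ 0x3D007 (P1/RW1/US1/PS0)
  lvl1: tbl 0x3D, slot 24 ⇒ 0x3F007 (P1/RW1/US1/PS0)
  lvl2: tbl 0x3F, slot 29 ⇒ 0x41007 (P1/RW1/US1/PS0)
  ⇒ phys 0x41522  [3 reads]
#3 VA=0x60040C89B (r,kernel):
  lvl0: tbl 0x29, slot 24 ⇒ 0x43007 (P1/RW1/US1/PS0)
  lvl1: tbl 0x43, slot 2 ⇒ 0x45007 (P1/RW1/US1/PS0)
  lvl2: tbl 0x45, slot 12 ⇒ 0x48007 (P1/RW1/US1/PS0)
  ⇒ phys 0x4889B  [3 reads]

Access #2 PA: 0x41522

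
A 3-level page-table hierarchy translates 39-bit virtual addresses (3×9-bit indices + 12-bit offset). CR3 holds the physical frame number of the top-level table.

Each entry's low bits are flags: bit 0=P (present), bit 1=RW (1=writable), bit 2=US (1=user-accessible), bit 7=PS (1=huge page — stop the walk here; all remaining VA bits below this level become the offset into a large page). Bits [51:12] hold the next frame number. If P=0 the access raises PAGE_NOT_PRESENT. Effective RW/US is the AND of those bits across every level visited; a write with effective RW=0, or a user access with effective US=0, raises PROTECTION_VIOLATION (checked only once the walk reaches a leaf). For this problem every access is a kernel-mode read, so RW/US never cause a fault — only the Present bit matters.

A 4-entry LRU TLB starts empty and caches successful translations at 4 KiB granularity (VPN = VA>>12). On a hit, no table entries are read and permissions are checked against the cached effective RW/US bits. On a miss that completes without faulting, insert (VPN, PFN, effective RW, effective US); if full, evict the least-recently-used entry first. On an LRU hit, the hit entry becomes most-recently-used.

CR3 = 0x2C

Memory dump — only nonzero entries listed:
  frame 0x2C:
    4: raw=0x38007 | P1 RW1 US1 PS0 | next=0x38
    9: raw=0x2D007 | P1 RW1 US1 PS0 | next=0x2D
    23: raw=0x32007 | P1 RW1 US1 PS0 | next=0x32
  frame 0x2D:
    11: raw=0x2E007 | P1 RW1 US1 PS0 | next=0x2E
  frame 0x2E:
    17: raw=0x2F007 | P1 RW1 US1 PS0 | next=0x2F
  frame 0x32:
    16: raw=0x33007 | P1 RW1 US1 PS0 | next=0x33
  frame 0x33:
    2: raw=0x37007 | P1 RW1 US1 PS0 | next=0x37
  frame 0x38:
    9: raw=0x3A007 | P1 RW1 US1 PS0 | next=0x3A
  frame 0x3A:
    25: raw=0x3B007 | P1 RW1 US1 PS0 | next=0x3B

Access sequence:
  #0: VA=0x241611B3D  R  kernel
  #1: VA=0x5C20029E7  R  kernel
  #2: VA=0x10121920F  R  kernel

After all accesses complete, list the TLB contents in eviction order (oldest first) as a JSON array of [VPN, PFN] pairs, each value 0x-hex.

Walk each access:
#0 VA=0x241611B3D (r,kernel):
  [0] read 0x2C idx=9: raw=0x2D007 flags P=1 W=1 U=1 S=0
  [1] read 0x2D idx=11: raw=0x2E007 flags P=1 W=1 U=1 S=0
  [2] read 0x2E idx=17: raw=0x2F007 flags P=1 W=1 U=1 S=0
  ✓ 0x2FB3D  — 3 lookups
#1 VA=0x5C20029E7 (r,kernel):
  [0] read 0x2C idx=23: raw=0x32007 flags P=1 W=1 U=1 S=0
  [1] read 0x32 idx=16: raw=0x33007 flags P=1 W=1 U=1 S=0
  [2] read 0x33 idx=2: raw=0x37007 flags P=1 W=1 U=1 S=0
  ✓ 0x379E7  — 3 lookups
#2 VA=0x10121920F (r,kernel):
  [0] read 0x2C idx=4: raw=0x38007 flags P=1 W=1 U=1 S=0
  [1] read 0x38 idx=9: raw=0x3A007 flags P=1 W=1 U=1 S=0
  [2] read 0x3A idx=25: raw=0x3B007 flags P=1 W=1 U=1 S=0
  ✓ 0x3B20F  — 3 lookups

TLB: [["0x241611", "0x2F"], ["0x5C2002", "0x37"], ["0x101219", "0x3B"]]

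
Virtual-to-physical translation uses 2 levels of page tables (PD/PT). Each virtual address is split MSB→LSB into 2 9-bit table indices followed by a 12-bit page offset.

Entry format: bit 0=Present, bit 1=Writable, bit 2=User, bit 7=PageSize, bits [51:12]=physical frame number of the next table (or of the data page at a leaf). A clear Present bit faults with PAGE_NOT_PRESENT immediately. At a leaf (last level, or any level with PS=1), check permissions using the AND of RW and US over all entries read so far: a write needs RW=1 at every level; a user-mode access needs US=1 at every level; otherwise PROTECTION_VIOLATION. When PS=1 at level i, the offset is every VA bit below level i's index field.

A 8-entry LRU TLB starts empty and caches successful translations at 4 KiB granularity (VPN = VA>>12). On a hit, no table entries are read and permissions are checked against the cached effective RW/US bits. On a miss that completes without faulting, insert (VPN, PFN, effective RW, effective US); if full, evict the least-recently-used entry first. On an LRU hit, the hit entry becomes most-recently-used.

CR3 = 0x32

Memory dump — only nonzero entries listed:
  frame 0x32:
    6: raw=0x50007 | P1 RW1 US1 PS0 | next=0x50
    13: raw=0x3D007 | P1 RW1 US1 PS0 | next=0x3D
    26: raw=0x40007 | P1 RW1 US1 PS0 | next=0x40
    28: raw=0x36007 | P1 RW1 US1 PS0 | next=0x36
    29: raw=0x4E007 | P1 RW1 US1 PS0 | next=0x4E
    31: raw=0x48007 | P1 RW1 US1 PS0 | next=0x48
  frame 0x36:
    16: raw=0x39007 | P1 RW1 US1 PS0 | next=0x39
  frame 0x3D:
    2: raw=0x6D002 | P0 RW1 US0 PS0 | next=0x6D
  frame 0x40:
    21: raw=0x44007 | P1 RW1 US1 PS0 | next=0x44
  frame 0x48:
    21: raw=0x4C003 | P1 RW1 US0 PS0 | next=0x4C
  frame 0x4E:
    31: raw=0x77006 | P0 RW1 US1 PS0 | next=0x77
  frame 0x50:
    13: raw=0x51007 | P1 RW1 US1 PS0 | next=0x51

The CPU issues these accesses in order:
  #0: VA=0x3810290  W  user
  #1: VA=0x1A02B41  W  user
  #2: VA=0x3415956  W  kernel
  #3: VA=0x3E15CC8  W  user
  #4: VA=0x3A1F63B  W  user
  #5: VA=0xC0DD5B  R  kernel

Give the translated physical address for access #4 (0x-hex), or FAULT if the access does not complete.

Per-access translation:
#0 VA=0x3810290 (w,user):
  L0: frame=0x32 idx=28 entry=0x36007 [P=1 RW=1 US=1 PS=0]
  L1: frame=0x36 idx=16 entry=0x39007 [P=1 RW=1 US=1 PS=0]
  ⇒ phys 0x39290  [2 reads]
#1 VA=0x1A02B41 (w,user):
  L0: frame=0x32 idx=13 entry=0x3D007 [P=1 RW=1 US=1 PS=0]
  L1: frame=0x3D idx=2 entry=0x6D002 [P=0 RW=1 US=0 PS=0]
  ⇒ fault: PAGE_NOT_PRESENT  — 2 lookups
#2 VA=0x3415956 (w,kernel):
  L0: frame=0x32 idx=26 entry=0x40007 [P=1 RW=1 US=1 PS=0]
  L1: frame=0x40 idx=21 entry=0x44007 [P=1 RW=1 US=1 PS=0]
  ⇒ phys 0x44956  [2 reads]
#3 VA=0x3E15CC8 (w,user):
  L0: frame=0x32 idx=31 entry=0x48007 [P=1 RW=1 US=1 PS=0]
  L1: frame=0x48 idx=21 entry=0x4C003 [P=1 RW=1 US=0 PS=0]
  ⇒ fault: PROTECTION_VIOLATION  — 2 lookups
#4 VA=0x3A1F63B (w,user):
  L0: frame=0x32 idx=29 entry=0x4E007 [P=1 RW=1 US=1 PS=0]
  L1: frame=0x4E idx=31 entry=0x77006 [P=0 RW=1 US=1 PS=0]
  ⇒ fault: PAGE_NOT_PRESENT  — 2 lookups
#5 VA=0xC0DD5B (r,kernel):
  L0: frame=0x32 idx=6 entry=0x50007 [P=1 RW=1 US=1 PS=0]
  L1: frame=0x50 idx=13 entry=0x51007 [P=1 RW=1 US=1 PS=0]
  ⇒ phys 0x51D5B  [2 reads]

Access #4 PA: FAULT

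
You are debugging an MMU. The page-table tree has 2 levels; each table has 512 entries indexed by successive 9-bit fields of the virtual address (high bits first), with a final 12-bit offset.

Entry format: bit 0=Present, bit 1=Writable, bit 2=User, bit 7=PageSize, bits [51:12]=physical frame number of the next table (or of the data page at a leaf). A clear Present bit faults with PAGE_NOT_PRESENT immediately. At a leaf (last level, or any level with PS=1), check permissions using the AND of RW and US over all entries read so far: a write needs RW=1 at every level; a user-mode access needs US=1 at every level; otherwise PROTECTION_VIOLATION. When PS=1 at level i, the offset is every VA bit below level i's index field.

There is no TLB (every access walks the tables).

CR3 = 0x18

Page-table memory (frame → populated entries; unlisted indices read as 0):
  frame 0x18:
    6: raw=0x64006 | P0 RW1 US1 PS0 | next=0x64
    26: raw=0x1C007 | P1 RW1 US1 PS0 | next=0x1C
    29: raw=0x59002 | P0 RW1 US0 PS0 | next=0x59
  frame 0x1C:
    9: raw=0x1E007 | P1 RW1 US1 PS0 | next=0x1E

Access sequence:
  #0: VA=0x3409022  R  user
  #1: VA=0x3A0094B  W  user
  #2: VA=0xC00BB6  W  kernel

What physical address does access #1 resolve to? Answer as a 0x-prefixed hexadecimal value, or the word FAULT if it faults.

Trace:
#0 VA=0x3409022 (r,user):
  [0] read 0x18 idx=26: raw=0x1C007 flags P=1 W=1 U=1 S=0
  [1] read 0x1C idx=9: raw=0x1E007 flags P=1 W=1 U=1 S=0
  → PA=0x1E022  (2 entries read)
#1 VA=0x3A0094B (w,user):
  [0] read 0x18 idx=29: raw=0x59002 flags P=0 W=1 U=0 S=0
  ⇒ fault: PAGE_NOT_PRESENT  — 1 lookups
#2 VA=0xC00BB6 (w,kernel):
  [0] read 0x18 idx=6: raw=0x64006 flags P=0 W=1 U=1 S=0
  ⇒ fault: PAGE_NOT_PRESENT  — 1 lookups

Access #1 PA: FAULT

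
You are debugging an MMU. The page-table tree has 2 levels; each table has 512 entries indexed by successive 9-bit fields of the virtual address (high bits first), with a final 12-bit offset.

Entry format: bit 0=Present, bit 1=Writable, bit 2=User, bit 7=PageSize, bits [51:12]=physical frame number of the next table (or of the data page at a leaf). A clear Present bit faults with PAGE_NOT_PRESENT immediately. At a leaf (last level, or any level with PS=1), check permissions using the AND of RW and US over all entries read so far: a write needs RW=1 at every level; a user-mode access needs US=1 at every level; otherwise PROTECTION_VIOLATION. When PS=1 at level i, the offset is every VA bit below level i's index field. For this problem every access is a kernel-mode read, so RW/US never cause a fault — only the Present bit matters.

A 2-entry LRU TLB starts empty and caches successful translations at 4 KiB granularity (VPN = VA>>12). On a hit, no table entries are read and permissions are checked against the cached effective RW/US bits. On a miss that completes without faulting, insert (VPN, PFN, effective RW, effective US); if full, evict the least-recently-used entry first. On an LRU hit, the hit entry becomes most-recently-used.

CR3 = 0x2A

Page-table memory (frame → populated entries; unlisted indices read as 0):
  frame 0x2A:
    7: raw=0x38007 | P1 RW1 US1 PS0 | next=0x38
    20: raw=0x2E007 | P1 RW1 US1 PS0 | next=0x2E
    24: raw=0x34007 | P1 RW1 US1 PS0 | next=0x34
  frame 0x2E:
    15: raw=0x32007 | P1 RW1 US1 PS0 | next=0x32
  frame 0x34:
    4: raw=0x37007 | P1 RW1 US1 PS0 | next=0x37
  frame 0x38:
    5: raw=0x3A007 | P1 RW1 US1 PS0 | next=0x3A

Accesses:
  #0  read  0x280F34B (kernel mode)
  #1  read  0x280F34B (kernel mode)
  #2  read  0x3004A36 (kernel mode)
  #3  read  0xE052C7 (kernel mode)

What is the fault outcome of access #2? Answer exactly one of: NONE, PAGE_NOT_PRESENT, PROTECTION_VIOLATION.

Walk each access:
#0 VA=0x280F34B (r,kernel):
  lvl0: tbl 0x2A, slot 20 ⇒ 0x2E007 (P1/RW1/US1/PS0)
  lvl1: tbl 0x2E, slot 15 ⇒ 0x32007 (P1/RW1/US1/PS0)
  → PA=0x3234B  (2 entries read)
#1 VA=0x280F34B (r,kernel):
  TLB hit vpn=0x280F → PA=0x3234B
#2 VA=0x3004A36 (r,kernel):
  lvl0: tbl 0x2A, slot 24 ⇒ 0x34007 (P1/RW1/US1/PS0)
  lvl1: tbl 0x34, slot 4 ⇒ 0x37007 (P1/RW1/US1/PS0)
  → PA=0x37A36  (2 entries read)
#3 VA=0xE052C7 (r,kernel):
  lvl0: tbl 0x2A, slot 7 ⇒ 0x38007 (P1/RW1/US1/PS0)
  lvl1: tbl 0x38, slot 5 ⇒ 0x3A007 (P1/RW1/US1/PS0)
  → PA=0x3A2C7  (2 entries read)

Access #2 fault: NONE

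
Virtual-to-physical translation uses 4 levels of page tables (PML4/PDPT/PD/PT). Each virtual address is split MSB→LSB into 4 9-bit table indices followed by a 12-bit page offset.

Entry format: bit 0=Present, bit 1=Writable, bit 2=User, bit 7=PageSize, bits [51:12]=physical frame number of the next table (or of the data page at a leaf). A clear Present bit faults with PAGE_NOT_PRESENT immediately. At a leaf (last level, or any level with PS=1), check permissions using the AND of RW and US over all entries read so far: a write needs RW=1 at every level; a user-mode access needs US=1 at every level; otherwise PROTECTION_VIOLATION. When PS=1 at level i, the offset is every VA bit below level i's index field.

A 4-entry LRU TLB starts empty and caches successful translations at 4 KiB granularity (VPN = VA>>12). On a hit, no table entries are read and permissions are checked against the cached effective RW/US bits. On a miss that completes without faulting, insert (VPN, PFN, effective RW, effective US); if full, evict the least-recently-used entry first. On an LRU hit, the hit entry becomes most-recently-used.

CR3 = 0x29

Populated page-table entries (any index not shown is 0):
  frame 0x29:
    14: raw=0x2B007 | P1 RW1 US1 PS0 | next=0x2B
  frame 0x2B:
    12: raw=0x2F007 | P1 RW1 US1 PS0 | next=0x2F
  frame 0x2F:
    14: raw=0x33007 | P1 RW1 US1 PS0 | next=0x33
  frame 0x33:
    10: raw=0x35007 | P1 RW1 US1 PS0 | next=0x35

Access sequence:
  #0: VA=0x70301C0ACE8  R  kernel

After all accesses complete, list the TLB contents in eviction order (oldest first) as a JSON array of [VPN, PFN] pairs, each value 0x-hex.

Trace:
#0 VA=0x70301C0ACE8 (r,kernel):
  L0: frame=0x29 idx=14 entry=0x2B007 [P=1 RW=1 US=1 PS=0]
  L1: frame=0x2B idx=12 entry=0x2F007 [P=1 RW=1 US=1 PS=0]
  L2: frame=0x2F idx=14 entry=0x33007 [P=1 RW=1 US=1 PS=0]
  L3: frame=0x33 idx=10 entry=0x35007 [P=1 RW=1 US=1 PS=0]
  → PA=0x35CE8  (4 entries read)

TLB: [["0x70301C0A", "0x35"]]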